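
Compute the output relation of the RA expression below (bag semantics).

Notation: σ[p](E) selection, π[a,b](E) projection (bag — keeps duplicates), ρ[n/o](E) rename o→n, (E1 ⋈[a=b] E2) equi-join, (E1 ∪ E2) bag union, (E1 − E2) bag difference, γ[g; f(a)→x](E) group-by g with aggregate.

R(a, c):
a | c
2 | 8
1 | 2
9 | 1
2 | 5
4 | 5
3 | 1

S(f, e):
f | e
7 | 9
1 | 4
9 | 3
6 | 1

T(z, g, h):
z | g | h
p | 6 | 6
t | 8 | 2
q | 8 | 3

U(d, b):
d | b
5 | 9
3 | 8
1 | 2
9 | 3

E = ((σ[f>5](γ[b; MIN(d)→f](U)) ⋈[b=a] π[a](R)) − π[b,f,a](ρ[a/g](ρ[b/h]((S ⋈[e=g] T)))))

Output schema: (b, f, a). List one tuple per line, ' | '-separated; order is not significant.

Row counts bottom-up:
  U → 4
  γ[b; MIN(d)→f](U) → 4
  σ[f>5](γ[b; MIN(d)→f](U)) → 1
  R → 6
  π[a](R) → 6
  (σ[f>5](γ[b; MIN(d)→f](U)) ⋈[b=a] π[a](R)) → 1
  S → 4
  T → 3
  (S ⋈[e=g] T) → 0
  ρ[b/h]((S ⋈[e=g] T)) → 0
  ρ[a/g](ρ[b/h]((S ⋈[e=g] T))) → 0
  π[b,f,a](ρ[a/g](ρ[b/h]((S ⋈[e=g] T)))) → 0
  ((σ[f>5](γ[b; MIN(d)→f](U)) ⋈[b=a] π[a](R)) − π[b,f,a](ρ[a/g](ρ[b/h]((S ⋈[e=g] T))))) → 1

== RESULT ==
b | f | a
3 | 9 | 3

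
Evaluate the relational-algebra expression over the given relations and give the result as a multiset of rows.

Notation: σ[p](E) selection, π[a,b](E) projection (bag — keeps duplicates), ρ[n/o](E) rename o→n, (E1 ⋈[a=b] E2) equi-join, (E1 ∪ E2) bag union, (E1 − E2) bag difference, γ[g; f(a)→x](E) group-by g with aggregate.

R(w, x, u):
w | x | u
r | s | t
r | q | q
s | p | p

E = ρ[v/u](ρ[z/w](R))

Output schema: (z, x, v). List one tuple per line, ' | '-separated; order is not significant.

Per-node cardinality:
  R → 3
  ρ[z/w](R) → 3
  ρ[v/u](ρ[z/w](R)) → 3

== RESULT ==
z | x | v
r | q | q
r | s | t
s | p | p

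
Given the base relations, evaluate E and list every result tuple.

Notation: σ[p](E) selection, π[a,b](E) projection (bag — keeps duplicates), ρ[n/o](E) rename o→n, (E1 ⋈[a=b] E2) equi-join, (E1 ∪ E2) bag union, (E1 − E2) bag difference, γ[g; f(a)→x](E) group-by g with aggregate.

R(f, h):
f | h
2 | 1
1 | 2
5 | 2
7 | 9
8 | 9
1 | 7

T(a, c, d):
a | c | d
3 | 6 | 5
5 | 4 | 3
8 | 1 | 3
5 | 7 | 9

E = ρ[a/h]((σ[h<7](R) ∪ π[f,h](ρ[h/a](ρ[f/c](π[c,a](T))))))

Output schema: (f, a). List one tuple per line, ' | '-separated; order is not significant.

Subexpression sizes:
  R → 6
  σ[h<7](R) → 3
  T → 4
  π[c,a](T) → 4
  ρ[f/c](π[c,a](T)) → 4
  ρ[h/a](ρ[f/c](π[c,a](T))) → 4
  π[f,h](ρ[h/a](ρ[f/c](π[c,a](T)))) → 4
  (σ[h<7](R) ∪ π[f,h](ρ[h/a](ρ[f/c](π[c,a](T))))) → 7
  ρ[a/h]((σ[h<7](R) ∪ π[f,h](ρ[h/a](ρ[f/c](π[c,a](T)))))) → 7

== RESULT ==
f | a
1 | 2
1 | 8
2 | 1
4 | 5
5 | 2
6 | 3
7 | 5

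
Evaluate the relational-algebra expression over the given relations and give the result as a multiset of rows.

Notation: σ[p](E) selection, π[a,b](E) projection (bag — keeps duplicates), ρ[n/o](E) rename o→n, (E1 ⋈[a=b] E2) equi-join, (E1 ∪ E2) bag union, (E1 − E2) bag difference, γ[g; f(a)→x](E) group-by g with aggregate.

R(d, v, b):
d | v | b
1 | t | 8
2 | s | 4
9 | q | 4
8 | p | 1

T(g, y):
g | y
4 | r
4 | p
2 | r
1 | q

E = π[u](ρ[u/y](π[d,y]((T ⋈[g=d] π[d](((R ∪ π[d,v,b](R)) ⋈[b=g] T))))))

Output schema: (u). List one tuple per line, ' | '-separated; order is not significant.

Stepwise |·|:
  T → 4
  R → 4
  R → 4
  π[d,v,b](R) → 4
  (R ∪ π[d,v,b](R)) → 8
  T → 4
  ((R ∪ π[d,v,b](R)) ⋈[b=g] T) → 10
  π[d](((R ∪ π[d,v,b](R)) ⋈[b=g] T)) → 10
  (T ⋈[g=d] π[d](((R ∪ π[d,v,b](R)) ⋈[b=g] T))) → 4
  π[d,y]((T ⋈[g=d] π[d](((R ∪ π[d,v,b](R)) ⋈[b=g] T)))) → 4
  ρ[u/y](π[d,y]((T ⋈[g=d] π[d](((R ∪ π[d,v,b](R)) ⋈[b=g] T))))) → 4
  π[u](ρ[u/y](π[d,y]((T ⋈[g=d] π[d](((R ∪ π[d,v,b](R)) ⋈[b=g] T)))))) → 4

== RESULT ==
u
r
r
r
r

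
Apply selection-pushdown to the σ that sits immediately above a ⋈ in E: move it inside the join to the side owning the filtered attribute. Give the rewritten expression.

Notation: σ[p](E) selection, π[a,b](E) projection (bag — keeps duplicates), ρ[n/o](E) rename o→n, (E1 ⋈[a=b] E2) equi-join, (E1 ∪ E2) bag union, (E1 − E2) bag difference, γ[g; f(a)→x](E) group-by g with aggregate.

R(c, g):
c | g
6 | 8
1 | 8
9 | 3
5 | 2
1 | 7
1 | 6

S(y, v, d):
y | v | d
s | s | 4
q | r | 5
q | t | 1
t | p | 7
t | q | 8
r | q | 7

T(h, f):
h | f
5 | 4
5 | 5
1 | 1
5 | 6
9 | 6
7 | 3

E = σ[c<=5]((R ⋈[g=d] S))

σ filters on c, owned by the left side.
E' = (σ[c<=5](R) ⋈[g=d] S)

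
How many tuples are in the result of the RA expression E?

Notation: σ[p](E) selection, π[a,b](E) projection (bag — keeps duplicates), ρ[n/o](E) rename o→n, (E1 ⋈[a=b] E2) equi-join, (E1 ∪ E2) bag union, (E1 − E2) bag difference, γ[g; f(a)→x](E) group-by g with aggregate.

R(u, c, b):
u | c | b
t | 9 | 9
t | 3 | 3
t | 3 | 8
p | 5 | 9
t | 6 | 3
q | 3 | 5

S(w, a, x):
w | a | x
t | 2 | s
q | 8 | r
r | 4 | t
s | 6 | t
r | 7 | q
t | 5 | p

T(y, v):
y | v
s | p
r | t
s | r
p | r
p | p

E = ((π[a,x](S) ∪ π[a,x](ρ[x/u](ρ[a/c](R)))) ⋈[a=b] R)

Row counts bottom-up:
  S → 6
  π[a,x](S) → 6
  R → 6
  ρ[a/c](R) → 6
  ρ[x/u](ρ[a/c](R)) → 6
  π[a,x](ρ[x/u](ρ[a/c](R))) → 6
  (π[a,x](S) ∪ π[a,x](ρ[x/u](ρ[a/c](R)))) → 12
  R → 6
  ((π[a,x](S) ∪ π[a,x](ρ[x/u](ρ[a/c](R)))) ⋈[a=b] R) → 11

|E| = 11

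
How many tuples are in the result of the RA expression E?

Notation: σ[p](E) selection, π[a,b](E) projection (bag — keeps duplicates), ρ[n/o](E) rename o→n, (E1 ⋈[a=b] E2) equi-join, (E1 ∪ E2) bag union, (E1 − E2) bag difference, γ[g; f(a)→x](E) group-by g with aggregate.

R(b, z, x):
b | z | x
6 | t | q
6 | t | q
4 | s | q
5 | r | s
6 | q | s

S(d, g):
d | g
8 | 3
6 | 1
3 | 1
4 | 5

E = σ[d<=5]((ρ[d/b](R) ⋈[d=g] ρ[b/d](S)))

Stepwise |·|:
  R → 5
  ρ[d/b](R) → 5
  S → 4
  ρ[b/d](S) → 4
  (ρ[d/b](R) ⋈[d=g] ρ[b/d](S)) → 1
  σ[d<=5]((ρ[d/b](R) ⋈[d=g] ρ[b/d](S))) → 1

|E| = 1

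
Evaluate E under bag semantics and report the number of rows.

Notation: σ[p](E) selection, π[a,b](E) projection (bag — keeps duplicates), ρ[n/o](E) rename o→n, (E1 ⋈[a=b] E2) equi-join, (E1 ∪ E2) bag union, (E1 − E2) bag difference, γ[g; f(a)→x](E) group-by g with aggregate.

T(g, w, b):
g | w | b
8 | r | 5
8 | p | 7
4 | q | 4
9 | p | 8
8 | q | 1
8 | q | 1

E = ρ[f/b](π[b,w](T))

Stepwise |·|:
  T → 6
  π[b,w](T) → 6
  ρ[f/b](π[b,w](T)) → 6

|E| = 6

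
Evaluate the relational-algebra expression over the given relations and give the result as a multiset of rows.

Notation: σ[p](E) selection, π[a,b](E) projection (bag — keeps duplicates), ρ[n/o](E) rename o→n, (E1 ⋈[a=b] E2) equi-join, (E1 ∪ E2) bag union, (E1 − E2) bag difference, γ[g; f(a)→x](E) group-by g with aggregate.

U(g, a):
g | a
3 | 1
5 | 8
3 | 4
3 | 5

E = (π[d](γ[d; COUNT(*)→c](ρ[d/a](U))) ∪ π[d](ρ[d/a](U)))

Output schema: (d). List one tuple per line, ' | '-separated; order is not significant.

Subexpression sizes:
  U → 4
  ρ[d/a](U) → 4
  γ[d; COUNT(*)→c](ρ[d/a](U)) → 4
  π[d](γ[d; COUNT(*)→c](ρ[d/a](U))) → 4
  U → 4
  ρ[d/a](U) → 4
  π[d](ρ[d/a](U)) → 4
  (π[d](γ[d; COUNT(*)→c](ρ[d/a](U))) ∪ π[d](ρ[d/a](U))) → 8

== RESULT ==
d
1
1
4
4
5
5
8
8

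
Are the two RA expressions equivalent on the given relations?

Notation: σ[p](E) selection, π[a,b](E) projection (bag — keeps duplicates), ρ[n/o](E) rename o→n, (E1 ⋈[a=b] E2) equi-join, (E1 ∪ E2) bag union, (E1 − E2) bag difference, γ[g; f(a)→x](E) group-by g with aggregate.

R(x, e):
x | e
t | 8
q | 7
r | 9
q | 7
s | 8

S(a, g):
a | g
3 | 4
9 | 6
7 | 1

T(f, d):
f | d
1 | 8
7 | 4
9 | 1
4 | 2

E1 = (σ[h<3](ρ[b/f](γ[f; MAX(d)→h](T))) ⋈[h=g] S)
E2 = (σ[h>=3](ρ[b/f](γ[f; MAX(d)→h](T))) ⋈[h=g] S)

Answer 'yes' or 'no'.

E1 stepwise |·|:
  T → 4
  γ[f; MAX(d)→h](T) → 4
  ρ[b/f](γ[f; MAX(d)→h](T)) → 4
  σ[h<3](ρ[b/f](γ[f; MAX(d)→h](T))) → 2
  S → 3
  (σ[h<3](ρ[b/f](γ[f; MAX(d)→h](T))) ⋈[h=g] S) → 1
E2 stepwise |·|:
  T → 4
  γ[f; MAX(d)→h](T) → 4
  ρ[b/f](γ[f; MAX(d)→h](T)) → 4
  σ[h>=3](ρ[b/f](γ[f; MAX(d)→h](T))) → 2
  S → 3
  (σ[h>=3](ρ[b/f](γ[f; MAX(d)→h](T))) ⋈[h=g] S) → 1

E1 result:
b | h | a | g
9 | 1 | 7 | 1
E2 result:
b | h | a | g
7 | 4 | 3 | 4
Witness: (7, 4, 3, 4) appears 0× in E1 but 1× in E2.

no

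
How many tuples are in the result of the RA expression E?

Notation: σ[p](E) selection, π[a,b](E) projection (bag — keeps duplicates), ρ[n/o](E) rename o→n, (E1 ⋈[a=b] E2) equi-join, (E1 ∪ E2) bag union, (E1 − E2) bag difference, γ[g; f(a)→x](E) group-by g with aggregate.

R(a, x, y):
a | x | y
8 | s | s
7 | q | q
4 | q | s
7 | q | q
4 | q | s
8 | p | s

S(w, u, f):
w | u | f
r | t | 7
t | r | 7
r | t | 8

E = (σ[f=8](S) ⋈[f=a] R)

Stepwise |·|:
  S → 3
  σ[f=8](S) → 1
  R → 6
  (σ[f=8](S) ⋈[f=a] R) → 2

|E| = 2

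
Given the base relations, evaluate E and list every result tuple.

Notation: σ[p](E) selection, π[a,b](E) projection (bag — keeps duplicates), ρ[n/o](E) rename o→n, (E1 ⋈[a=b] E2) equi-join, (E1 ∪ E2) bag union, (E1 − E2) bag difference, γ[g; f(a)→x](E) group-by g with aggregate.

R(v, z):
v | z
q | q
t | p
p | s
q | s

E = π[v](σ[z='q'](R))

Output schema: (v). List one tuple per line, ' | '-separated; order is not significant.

Stepwise |·|:
  R → 4
  σ[z='q'](R) → 1
  π[v](σ[z='q'](R)) → 1

== RESULT ==
v
q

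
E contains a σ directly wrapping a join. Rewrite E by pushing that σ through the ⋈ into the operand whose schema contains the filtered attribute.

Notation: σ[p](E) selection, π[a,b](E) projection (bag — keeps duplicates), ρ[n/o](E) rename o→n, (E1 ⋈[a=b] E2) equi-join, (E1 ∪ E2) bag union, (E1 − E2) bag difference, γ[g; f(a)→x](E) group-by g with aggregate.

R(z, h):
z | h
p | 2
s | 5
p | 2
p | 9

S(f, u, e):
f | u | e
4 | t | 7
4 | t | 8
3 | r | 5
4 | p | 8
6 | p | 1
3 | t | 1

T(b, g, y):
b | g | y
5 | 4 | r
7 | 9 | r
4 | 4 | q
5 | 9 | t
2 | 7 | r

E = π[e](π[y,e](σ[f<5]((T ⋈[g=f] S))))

σ filters on f, owned by the right side.
E' = π[e](π[y,e]((T ⋈[g=f] σ[f<5](S))))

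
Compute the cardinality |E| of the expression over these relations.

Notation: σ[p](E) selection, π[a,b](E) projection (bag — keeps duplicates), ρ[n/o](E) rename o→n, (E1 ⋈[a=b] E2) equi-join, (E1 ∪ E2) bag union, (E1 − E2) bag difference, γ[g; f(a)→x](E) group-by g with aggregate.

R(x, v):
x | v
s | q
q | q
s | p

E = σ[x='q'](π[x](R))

Subexpression sizes:
  R → 3
  π[x](R) → 3
  σ[x='q'](π[x](R)) → 1

|E| = 1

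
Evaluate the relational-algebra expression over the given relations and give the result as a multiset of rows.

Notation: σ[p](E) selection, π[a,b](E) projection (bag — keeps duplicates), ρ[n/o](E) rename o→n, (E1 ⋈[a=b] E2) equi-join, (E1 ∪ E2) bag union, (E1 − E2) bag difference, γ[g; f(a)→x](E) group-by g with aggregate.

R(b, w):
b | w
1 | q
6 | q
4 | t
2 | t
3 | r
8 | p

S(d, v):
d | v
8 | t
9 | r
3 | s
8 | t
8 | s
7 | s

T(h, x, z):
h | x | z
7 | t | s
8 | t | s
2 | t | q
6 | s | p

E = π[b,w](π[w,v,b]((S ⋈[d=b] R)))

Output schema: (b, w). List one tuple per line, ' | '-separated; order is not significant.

Subexpression sizes:
  S → 6
  R → 6
  (S ⋈[d=b] R) → 4
  π[w,v,b]((S ⋈[d=b] R)) → 4
  π[b,w](π[w,v,b]((S ⋈[d=b] R))) → 4

== RESULT ==
b | w
3 | r
8 | p
8 | p
8 | p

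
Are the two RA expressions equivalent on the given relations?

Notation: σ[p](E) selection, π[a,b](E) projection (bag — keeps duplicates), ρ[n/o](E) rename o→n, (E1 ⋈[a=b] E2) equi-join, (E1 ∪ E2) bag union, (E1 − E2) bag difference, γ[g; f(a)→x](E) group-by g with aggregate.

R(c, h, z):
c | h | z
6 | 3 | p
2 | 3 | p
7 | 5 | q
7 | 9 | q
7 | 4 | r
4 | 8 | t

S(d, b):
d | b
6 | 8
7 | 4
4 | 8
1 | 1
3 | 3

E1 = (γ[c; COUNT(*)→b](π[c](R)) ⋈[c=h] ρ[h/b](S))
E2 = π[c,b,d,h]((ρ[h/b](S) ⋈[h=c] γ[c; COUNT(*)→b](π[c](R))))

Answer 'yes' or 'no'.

E1 row counts bottom-up:
  R → 6
  π[c](R) → 6
  γ[c; COUNT(*)→b](π[c](R)) → 4
  S → 5
  ρ[h/b](S) → 5
  (γ[c; COUNT(*)→b](π[c](R)) ⋈[c=h] ρ[h/b](S)) → 1
E2 row counts bottom-up:
  S → 5
  ρ[h/b](S) → 5
  R → 6
  π[c](R) → 6
  γ[c; COUNT(*)→b](π[c](R)) → 4
  (ρ[h/b](S) ⋈[h=c] γ[c; COUNT(*)→b](π[c](R))) → 1
  π[c,b,d,h]((ρ[h/b](S) ⋈[h=c] γ[c; COUNT(*)→b](π[c](R)))) → 1

E1 and E2 produce the same multiset:
c | b | d | h
4 | 1 | 7 | 4

yes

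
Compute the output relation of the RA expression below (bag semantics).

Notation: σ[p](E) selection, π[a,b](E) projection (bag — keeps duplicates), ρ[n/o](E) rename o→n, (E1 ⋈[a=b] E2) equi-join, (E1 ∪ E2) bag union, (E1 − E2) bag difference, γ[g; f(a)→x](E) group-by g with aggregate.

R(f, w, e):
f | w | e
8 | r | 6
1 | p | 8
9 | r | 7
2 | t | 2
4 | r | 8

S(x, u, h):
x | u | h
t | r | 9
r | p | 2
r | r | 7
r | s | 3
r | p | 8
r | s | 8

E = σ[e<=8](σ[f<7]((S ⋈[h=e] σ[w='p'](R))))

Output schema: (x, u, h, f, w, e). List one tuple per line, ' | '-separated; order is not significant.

Row counts bottom-up:
  S → 6
  R → 5
  σ[w='p'](R) → 1
  (S ⋈[h=e] σ[w='p'](R)) → 2
  σ[f<7]((S ⋈[h=e] σ[w='p'](R))) → 2
  σ[e<=8](σ[f<7]((S ⋈[h=e] σ[w='p'](R)))) → 2

== RESULT ==
x | u | h | f | w | e
r | p | 8 | 1 | p | 8
r | s | 8 | 1 | p | 8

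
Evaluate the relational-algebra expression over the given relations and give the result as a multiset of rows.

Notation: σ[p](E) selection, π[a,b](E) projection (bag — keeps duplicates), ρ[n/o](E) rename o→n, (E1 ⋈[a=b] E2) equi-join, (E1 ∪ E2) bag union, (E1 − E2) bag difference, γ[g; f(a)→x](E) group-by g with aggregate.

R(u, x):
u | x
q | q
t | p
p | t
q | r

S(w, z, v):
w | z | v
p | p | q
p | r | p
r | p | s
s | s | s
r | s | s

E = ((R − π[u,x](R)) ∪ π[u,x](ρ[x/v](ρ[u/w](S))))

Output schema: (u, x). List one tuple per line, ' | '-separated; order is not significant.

Per-node cardinality:
  R → 4
  R → 4
  π[u,x](R) → 4
  (R − π[u,x](R)) → 0
  S → 5
  ρ[u/w](S) → 5
  ρ[x/v](ρ[u/w](S)) → 5
  π[u,x](ρ[x/v](ρ[u/w](S))) → 5
  ((R − π[u,x](R)) ∪ π[u,x](ρ[x/v](ρ[u/w](S)))) → 5

== RESULT ==
u | x
p | p
p | q
r | s
r | s
s | s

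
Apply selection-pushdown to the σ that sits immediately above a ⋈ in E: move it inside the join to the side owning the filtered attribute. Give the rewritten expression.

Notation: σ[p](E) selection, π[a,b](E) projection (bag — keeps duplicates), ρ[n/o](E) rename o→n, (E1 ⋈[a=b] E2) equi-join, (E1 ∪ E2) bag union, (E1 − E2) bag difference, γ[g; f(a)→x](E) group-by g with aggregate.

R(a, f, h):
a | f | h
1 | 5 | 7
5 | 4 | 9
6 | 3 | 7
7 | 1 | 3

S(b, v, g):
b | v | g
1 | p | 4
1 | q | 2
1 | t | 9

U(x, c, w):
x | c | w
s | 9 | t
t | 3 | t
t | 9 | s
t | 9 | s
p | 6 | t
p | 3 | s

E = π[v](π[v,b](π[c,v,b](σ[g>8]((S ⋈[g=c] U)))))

σ filters on g, owned by the left side.
E' = π[v](π[v,b](π[c,v,b]((σ[g>8](S) ⋈[g=c] U))))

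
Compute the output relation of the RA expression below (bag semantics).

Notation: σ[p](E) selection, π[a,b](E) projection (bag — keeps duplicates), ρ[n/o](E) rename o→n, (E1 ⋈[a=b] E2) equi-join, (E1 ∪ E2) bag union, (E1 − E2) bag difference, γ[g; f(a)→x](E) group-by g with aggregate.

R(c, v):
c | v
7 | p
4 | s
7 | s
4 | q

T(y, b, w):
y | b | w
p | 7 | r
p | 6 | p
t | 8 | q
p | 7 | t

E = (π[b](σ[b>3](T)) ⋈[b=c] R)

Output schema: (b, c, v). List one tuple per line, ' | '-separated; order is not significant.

Subexpression sizes:
  T → 4
  σ[b>3](T) → 4
  π[b](σ[b>3](T)) → 4
  R → 4
  (π[b](σ[b>3](T)) ⋈[b=c] R) → 4

== RESULT ==
b | c | v
7 | 7 | p
7 | 7 | p
7 | 7 | s
7 | 7 | s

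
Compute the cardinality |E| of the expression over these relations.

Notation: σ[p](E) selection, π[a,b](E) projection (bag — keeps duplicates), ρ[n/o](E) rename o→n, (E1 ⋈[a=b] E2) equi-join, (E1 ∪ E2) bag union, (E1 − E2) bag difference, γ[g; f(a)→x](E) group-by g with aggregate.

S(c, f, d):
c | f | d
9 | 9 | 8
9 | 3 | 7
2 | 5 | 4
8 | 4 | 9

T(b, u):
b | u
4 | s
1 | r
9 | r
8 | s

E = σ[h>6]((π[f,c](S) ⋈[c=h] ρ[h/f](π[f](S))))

Stepwise |·|:
  S → 4
  π[f,c](S) → 4
  S → 4
  π[f](S) → 4
  ρ[h/f](π[f](S)) → 4
  (π[f,c](S) ⋈[c=h] ρ[h/f](π[f](S))) → 2
  σ[h>6]((π[f,c](S) ⋈[c=h] ρ[h/f](π[f](S)))) → 2

|E| = 2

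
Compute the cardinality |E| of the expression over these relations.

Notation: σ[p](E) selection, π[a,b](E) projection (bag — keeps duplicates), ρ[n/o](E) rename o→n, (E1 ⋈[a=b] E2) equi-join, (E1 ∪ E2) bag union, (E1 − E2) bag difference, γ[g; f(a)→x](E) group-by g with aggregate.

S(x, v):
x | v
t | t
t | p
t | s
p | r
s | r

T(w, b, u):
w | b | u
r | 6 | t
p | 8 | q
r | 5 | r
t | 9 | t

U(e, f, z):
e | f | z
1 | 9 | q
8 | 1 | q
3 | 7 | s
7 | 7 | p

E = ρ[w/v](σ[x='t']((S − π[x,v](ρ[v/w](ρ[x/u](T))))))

Row counts bottom-up:
  S → 5
  T → 4
  ρ[x/u](T) → 4
  ρ[v/w](ρ[x/u](T)) → 4
  π[x,v](ρ[v/w](ρ[x/u](T))) → 4
  (S − π[x,v](ρ[v/w](ρ[x/u](T)))) → 4
  σ[x='t']((S − π[x,v](ρ[v/w](ρ[x/u](T))))) → 2
  ρ[w/v](σ[x='t']((S − π[x,v](ρ[v/w](ρ[x/u](T)))))) → 2

|E| = 2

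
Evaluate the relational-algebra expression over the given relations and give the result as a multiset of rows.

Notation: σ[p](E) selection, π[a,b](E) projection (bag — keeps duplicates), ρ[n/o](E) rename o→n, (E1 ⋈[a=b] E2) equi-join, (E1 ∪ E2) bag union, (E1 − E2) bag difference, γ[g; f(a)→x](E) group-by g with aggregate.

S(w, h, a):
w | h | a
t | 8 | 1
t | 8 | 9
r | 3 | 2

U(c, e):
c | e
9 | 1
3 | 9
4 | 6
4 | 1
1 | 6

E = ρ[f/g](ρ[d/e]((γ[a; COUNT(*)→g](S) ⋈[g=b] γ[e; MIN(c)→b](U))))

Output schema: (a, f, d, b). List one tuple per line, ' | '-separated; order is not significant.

Per-node cardinality:
  S → 3
  γ[a; COUNT(*)→g](S) → 3
  U → 5
  γ[e; MIN(c)→b](U) → 3
  (γ[a; COUNT(*)→g](S) ⋈[g=b] γ[e; MIN(c)→b](U)) → 3
  ρ[d/e]((γ[a; COUNT(*)→g](S) ⋈[g=b] γ[e; MIN(c)→b](U))) → 3
  ρ[f/g](ρ[d/e]((γ[a; COUNT(*)→g](S) ⋈[g=b] γ[e; MIN(c)→b](U)))) → 3

== RESULT ==
a | f | d | b
1 | 1 | 6 | 1
2 | 1 | 6 | 1
9 | 1 | 6 | 1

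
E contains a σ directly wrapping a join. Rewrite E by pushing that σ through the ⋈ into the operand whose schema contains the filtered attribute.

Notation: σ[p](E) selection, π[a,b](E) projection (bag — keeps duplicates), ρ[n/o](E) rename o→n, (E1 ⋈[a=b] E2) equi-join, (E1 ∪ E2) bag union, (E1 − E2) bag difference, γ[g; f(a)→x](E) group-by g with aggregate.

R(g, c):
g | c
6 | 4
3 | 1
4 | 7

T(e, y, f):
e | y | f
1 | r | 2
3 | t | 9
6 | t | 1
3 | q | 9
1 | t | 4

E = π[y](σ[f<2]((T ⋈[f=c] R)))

σ filters on f, owned by the left side.
E' = π[y]((σ[f<2](T) ⋈[f=c] R))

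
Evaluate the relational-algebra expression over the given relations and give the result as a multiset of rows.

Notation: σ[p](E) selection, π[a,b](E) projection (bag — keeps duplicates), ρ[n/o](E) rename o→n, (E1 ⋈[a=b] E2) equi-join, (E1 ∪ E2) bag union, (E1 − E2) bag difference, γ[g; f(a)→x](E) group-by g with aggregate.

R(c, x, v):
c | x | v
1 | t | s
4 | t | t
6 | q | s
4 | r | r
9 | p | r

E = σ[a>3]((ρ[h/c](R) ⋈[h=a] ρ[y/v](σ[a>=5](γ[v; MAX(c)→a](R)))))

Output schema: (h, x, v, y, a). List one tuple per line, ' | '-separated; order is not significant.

Stepwise |·|:
  R → 5
  ρ[h/c](R) → 5
  R → 5
  γ[v; MAX(c)→a](R) → 3
  σ[a>=5](γ[v; MAX(c)→a](R)) → 2
  ρ[y/v](σ[a>=5](γ[v; MAX(c)→a](R))) → 2
  (ρ[h/c](R) ⋈[h=a] ρ[y/v](σ[a>=5](γ[v; MAX(c)→a](R)))) → 2
  σ[a>3]((ρ[h/c](R) ⋈[h=a] ρ[y/v](σ[a>=5](γ[v; MAX(c)→a](R))))) → 2

== RESULT ==
h | x | v | y | a
6 | q | s | s | 6
9 | p | r | r | 9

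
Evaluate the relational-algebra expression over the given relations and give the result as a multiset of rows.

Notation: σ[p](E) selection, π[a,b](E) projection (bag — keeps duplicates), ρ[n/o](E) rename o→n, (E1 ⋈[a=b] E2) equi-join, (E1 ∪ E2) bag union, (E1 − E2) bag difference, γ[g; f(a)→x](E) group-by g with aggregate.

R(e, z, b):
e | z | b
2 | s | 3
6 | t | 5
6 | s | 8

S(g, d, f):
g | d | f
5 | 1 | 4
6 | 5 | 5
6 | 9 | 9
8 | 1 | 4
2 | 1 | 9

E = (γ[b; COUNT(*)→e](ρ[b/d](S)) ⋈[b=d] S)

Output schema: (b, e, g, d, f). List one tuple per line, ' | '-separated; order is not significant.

Per-node cardinality:
  S → 5
  ρ[b/d](S) → 5
  γ[b; COUNT(*)→e](ρ[b/d](S)) → 3
  S → 5
  (γ[b; COUNT(*)→e](ρ[b/d](S)) ⋈[b=d] S) → 5

== RESULT ==
b | e | g | d | f
1 | 3 | 2 | 1 | 9
1 | 3 | 5 | 1 | 4
1 | 3 | 8 | 1 | 4
5 | 1 | 6 | 5 | 5
9 | 1 | 6 | 9 | 9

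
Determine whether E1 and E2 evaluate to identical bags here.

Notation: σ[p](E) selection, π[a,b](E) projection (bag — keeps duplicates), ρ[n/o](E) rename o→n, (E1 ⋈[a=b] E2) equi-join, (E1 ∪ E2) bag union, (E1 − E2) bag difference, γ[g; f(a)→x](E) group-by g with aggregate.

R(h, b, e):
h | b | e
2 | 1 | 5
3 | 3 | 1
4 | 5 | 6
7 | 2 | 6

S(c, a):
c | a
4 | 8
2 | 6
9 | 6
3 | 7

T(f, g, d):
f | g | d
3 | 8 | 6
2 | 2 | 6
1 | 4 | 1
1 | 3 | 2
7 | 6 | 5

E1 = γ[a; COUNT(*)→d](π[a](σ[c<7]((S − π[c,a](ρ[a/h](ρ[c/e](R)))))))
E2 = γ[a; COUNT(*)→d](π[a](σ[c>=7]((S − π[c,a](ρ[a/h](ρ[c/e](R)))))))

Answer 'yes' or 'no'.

E1 row counts bottom-up:
  S → 4
  R → 4
  ρ[c/e](R) → 4
  ρ[a/h](ρ[c/e](R)) → 4
  π[c,a](ρ[a/h](ρ[c/e](R))) → 4
  (S − π[c,a](ρ[a/h](ρ[c/e](R)))) → 4
  σ[c<7]((S − π[c,a](ρ[a/h](ρ[c/e](R))))) → 3
  π[a](σ[c<7]((S − π[c,a](ρ[a/h](ρ[c/e](R)))))) → 3
  γ[a; COUNT(*)→d](π[a](σ[c<7]((S − π[c,a](ρ[a/h](ρ[c/e](R))))))) → 3
E2 row counts bottom-up:
  S → 4
  R → 4
  ρ[c/e](R) → 4
  ρ[a/h](ρ[c/e](R)) → 4
  π[c,a](ρ[a/h](ρ[c/e](R))) → 4
  (S − π[c,a](ρ[a/h](ρ[c/e](R)))) → 4
  σ[c>=7]((S − π[c,a](ρ[a/h](ρ[c/e](R))))) → 1
  π[a](σ[c>=7]((S − π[c,a](ρ[a/h](ρ[c/e](R)))))) → 1
  γ[a; COUNT(*)→d](π[a](σ[c>=7]((S − π[c,a](ρ[a/h](ρ[c/e](R))))))) → 1

E1 result:
a | d
6 | 1
7 | 1
8 | 1
E2 result:
a | d
6 | 1
Witness: (7, 1) appears 1× in E1 but 0× in E2.

no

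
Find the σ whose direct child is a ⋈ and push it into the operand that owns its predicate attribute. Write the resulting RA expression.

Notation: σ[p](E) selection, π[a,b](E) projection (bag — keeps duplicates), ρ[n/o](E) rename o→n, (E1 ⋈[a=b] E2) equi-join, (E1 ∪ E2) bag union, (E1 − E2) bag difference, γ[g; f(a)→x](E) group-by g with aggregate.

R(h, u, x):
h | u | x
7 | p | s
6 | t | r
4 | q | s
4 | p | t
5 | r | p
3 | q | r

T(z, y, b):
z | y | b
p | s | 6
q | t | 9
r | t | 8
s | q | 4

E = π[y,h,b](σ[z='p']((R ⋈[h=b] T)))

σ filters on z, owned by the right side.
E' = π[y,h,b]((R ⋈[h=b] σ[z='p'](T)))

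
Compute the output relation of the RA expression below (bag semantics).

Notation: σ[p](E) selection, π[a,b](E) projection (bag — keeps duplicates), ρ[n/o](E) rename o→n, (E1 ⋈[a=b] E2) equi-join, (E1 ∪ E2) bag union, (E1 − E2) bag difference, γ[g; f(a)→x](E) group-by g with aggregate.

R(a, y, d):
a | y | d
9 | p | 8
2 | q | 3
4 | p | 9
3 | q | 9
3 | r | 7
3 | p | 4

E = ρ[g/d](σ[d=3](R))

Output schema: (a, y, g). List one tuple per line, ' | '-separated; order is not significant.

Stepwise |·|:
  R → 6
  σ[d=3](R) → 1
  ρ[g/d](σ[d=3](R)) → 1

== RESULT ==
a | y | g
2 | q | 3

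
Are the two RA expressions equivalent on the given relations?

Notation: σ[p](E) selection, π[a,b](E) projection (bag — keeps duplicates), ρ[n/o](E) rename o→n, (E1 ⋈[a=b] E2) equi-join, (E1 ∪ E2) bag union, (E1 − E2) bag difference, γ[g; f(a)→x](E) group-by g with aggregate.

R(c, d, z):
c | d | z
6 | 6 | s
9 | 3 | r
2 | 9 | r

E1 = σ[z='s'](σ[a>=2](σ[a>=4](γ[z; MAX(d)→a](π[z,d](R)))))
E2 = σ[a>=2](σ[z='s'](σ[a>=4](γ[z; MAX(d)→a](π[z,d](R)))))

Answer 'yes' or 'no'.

E1 subexpression sizes:
  R → 3
  π[z,d](R) → 3
  γ[z; MAX(d)→a](π[z,d](R)) → 2
  σ[a>=4](γ[z; MAX(d)→a](π[z,d](R))) → 2
  σ[a>=2](σ[a>=4](γ[z; MAX(d)→a](π[z,d](R)))) → 2
  σ[z='s'](σ[a>=2](σ[a>=4](γ[z; MAX(d)→a](π[z,d](R))))) → 1
E2 subexpression sizes:
  R → 3
  π[z,d](R) → 3
  γ[z; MAX(d)→a](π[z,d](R)) → 2
  σ[a>=4](γ[z; MAX(d)→a](π[z,d](R))) → 2
  σ[z='s'](σ[a>=4](γ[z; MAX(d)→a](π[z,d](R)))) → 1
  σ[a>=2](σ[z='s'](σ[a>=4](γ[z; MAX(d)→a](π[z,d](R))))) → 1

E1 and E2 produce the same multiset:
z | a
s | 6

yes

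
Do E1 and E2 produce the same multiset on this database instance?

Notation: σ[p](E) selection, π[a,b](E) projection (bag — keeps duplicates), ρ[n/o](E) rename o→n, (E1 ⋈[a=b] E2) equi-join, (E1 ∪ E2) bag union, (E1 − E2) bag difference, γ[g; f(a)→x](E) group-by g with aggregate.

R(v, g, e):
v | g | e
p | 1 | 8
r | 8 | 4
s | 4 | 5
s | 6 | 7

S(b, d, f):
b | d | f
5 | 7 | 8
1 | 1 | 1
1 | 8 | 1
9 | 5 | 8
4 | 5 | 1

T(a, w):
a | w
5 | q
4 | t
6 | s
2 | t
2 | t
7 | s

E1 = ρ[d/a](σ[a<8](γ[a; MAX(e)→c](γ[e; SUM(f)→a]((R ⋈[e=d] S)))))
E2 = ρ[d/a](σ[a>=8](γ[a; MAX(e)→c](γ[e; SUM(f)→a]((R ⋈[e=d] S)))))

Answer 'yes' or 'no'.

E1 row counts bottom-up:
  R → 4
  S → 5
  (R ⋈[e=d] S) → 4
  γ[e; SUM(f)→a]((R ⋈[e=d] S)) → 3
  γ[a; MAX(e)→c](γ[e; SUM(f)→a]((R ⋈[e=d] S))) → 3
  σ[a<8](γ[a; MAX(e)→c](γ[e; SUM(f)→a]((R ⋈[e=d] S)))) → 1
  ρ[d/a](σ[a<8](γ[a; MAX(e)→c](γ[e; SUM(f)→a]((R ⋈[e=d] S))))) → 1
E2 row counts bottom-up:
  R → 4
  S → 5
  (R ⋈[e=d] S) → 4
  γ[e; SUM(f)→a]((R ⋈[e=d] S)) → 3
  γ[a; MAX(e)→c](γ[e; SUM(f)→a]((R ⋈[e=d] S))) → 3
  σ[a>=8](γ[a; MAX(e)→c](γ[e; SUM(f)→a]((R ⋈[e=d] S)))) → 2
  ρ[d/a](σ[a>=8](γ[a; MAX(e)→c](γ[e; SUM(f)→a]((R ⋈[e=d] S))))) → 2

E1 result:
d | c
1 | 8
E2 result:
d | c
8 | 7
9 | 5
Witness: (8, 7) appears 0× in E1 but 1× in E2.

no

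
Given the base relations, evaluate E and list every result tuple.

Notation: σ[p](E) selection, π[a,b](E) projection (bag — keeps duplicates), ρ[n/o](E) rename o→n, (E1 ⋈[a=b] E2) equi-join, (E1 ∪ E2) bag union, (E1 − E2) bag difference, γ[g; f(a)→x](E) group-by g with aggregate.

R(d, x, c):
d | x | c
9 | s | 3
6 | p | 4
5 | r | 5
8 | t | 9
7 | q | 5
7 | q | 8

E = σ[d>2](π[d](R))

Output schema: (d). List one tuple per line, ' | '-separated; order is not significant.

Per-node cardinality:
  R → 6
  π[d](R) → 6
  σ[d>2](π[d](R)) → 6

== RESULT ==
d
5
6
7
7
8
9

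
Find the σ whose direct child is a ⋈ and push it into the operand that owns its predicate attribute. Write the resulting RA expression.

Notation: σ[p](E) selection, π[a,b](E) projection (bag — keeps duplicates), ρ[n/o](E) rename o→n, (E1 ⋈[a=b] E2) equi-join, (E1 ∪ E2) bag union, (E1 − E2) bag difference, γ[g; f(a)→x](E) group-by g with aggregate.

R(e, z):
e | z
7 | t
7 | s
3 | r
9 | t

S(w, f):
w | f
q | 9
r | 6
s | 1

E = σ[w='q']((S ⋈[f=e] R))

σ filters on w, owned by the left side.
E' = (σ[w='q'](S) ⋈[f=e] R)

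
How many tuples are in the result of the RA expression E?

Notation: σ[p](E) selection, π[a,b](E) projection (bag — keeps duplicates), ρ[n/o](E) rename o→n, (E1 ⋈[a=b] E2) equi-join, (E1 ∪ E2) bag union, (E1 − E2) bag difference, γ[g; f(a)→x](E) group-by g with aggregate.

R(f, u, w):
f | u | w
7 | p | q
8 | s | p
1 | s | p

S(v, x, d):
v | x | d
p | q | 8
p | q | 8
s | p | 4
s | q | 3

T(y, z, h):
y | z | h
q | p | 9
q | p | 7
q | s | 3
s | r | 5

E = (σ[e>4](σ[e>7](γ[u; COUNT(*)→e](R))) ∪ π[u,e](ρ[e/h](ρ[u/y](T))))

Subexpression sizes:
  R → 3
  γ[u; COUNT(*)→e](R) → 2
  σ[e>7](γ[u; COUNT(*)→e](R)) → 0
  σ[e>4](σ[e>7](γ[u; COUNT(*)→e](R))) → 0
  T → 4
  ρ[u/y](T) → 4
  ρ[e/h](ρ[u/y](T)) → 4
  π[u,e](ρ[e/h](ρ[u/y](T))) → 4
  (σ[e>4](σ[e>7](γ[u; COUNT(*)→e](R))) ∪ π[u,e](ρ[e/h](ρ[u/y](T)))) → 4

|E| = 4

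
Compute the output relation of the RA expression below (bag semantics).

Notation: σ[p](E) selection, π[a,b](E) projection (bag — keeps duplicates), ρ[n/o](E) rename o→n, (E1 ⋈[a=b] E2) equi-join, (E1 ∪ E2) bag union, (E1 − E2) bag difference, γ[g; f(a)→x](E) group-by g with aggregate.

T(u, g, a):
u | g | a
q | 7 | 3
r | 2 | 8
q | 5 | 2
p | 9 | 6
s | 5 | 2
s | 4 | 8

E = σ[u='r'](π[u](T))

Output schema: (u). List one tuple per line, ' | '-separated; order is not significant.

Stepwise |·|:
  T → 6
  π[u](T) → 6
  σ[u='r'](π[u](T)) → 1

== RESULT ==
u
r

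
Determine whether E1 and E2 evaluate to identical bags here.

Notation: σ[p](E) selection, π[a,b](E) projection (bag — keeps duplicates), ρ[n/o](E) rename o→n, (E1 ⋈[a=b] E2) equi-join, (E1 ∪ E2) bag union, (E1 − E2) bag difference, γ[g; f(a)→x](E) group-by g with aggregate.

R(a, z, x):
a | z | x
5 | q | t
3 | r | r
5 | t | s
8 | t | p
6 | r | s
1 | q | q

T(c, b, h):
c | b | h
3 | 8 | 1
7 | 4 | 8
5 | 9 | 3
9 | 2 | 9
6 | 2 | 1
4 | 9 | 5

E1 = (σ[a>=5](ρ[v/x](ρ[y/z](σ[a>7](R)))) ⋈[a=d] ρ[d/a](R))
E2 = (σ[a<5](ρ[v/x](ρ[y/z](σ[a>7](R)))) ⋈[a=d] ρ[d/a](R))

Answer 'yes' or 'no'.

E1 per-node cardinality:
  R → 6
  σ[a>7](R) → 1
  ρ[y/z](σ[a>7](R)) → 1
  ρ[v/x](ρ[y/z](σ[a>7](R))) → 1
  σ[a>=5](ρ[v/x](ρ[y/z](σ[a>7](R)))) → 1
  R → 6
  ρ[d/a](R) → 6
  (σ[a>=5](ρ[v/x](ρ[y/z](σ[a>7](R)))) ⋈[a=d] ρ[d/a](R)) → 1
E2 per-node cardinality:
  R → 6
  σ[a>7](R) → 1
  ρ[y/z](σ[a>7](R)) → 1
  ρ[v/x](ρ[y/z](σ[a>7](R))) → 1
  σ[a<5](ρ[v/x](ρ[y/z](σ[a>7](R)))) → 0
  R → 6
  ρ[d/a](R) → 6
  (σ[a<5](ρ[v/x](ρ[y/z](σ[a>7](R)))) ⋈[a=d] ρ[d/a](R)) → 0

E1 result:
a | y | v | d | z | x
8 | t | p | 8 | t | p
E2 result:
a | y | v | d | z | x
(0 rows)
Witness: (8, 't', 'p', 8, 't', 'p') appears 1× in E1 but 0× in E2.

no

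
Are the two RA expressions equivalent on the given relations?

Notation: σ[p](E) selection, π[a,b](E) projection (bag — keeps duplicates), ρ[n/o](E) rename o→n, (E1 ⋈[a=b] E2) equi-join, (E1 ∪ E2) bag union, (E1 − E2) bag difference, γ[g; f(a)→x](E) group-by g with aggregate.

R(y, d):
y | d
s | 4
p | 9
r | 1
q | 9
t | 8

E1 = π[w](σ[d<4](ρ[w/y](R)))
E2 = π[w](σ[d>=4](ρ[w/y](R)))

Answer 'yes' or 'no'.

E1 row counts bottom-up:
  R → 5
  ρ[w/y](R) → 5
  σ[d<4](ρ[w/y](R)) → 1
  π[w](σ[d<4](ρ[w/y](R))) → 1
E2 row counts bottom-up:
  R → 5
  ρ[w/y](R) → 5
  σ[d>=4](ρ[w/y](R)) → 4
  π[w](σ[d>=4](ρ[w/y](R))) → 4

E1 result:
w
r
E2 result:
w
p
q
s
t
Witness: ('q',) appears 0× in E1 but 1× in E2.

no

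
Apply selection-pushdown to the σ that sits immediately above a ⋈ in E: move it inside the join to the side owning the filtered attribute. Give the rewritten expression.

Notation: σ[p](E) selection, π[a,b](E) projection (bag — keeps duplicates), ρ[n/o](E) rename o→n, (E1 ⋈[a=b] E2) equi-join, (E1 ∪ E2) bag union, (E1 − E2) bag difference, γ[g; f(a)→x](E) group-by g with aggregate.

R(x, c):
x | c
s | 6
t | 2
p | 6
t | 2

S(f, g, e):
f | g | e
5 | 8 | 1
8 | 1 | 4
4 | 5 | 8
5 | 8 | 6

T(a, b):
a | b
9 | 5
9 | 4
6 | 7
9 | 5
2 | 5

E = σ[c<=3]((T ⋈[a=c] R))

σ filters on c, owned by the right side.
E' = (T ⋈[a=c] σ[c<=3](R))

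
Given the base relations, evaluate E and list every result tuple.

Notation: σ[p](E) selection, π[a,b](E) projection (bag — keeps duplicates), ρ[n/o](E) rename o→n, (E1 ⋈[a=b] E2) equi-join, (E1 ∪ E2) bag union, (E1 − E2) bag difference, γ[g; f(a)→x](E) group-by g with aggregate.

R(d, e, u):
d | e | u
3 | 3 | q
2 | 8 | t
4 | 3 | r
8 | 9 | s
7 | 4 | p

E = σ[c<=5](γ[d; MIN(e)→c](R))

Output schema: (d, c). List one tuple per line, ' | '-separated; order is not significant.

Row counts bottom-up:
  R → 5
  γ[d; MIN(e)→c](R) → 5
  σ[c<=5](γ[d; MIN(e)→c](R)) → 3

== RESULT ==
d | c
3 | 3
4 | 3
7 | 4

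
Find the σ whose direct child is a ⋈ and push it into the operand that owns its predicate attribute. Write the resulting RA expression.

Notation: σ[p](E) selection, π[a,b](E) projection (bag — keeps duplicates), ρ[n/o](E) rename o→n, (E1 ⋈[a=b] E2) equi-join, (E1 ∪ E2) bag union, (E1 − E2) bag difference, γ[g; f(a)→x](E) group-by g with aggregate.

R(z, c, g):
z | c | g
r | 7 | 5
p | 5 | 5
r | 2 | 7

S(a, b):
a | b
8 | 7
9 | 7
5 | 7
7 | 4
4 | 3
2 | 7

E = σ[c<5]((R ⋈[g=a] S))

σ filters on c, owned by the left side.
E' = (σ[c<5](R) ⋈[g=a] S)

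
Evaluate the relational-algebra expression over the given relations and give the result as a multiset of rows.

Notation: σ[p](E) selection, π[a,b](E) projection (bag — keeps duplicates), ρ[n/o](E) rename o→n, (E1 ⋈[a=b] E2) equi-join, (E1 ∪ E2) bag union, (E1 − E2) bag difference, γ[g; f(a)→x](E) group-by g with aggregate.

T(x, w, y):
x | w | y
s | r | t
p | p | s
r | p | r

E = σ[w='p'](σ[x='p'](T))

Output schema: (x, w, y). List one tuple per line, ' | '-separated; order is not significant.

Stepwise |·|:
  T → 3
  σ[x='p'](T) → 1
  σ[w='p'](σ[x='p'](T)) → 1

== RESULT ==
x | w | y
p | p | s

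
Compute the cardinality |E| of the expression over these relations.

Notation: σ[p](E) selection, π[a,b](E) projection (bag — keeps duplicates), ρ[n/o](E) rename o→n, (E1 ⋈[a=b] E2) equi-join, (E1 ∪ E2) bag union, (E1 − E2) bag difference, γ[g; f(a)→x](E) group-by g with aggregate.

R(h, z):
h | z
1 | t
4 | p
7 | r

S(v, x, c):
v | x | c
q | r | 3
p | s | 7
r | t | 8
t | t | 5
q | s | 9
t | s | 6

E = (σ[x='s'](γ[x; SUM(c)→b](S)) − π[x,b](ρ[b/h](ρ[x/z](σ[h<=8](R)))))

Row counts bottom-up:
  S → 6
  γ[x; SUM(c)→b](S) → 3
  σ[x='s'](γ[x; SUM(c)→b](S)) → 1
  R → 3
  σ[h<=8](R) → 3
  ρ[x/z](σ[h<=8](R)) → 3
  ρ[b/h](ρ[x/z](σ[h<=8](R))) → 3
  π[x,b](ρ[b/h](ρ[x/z](σ[h<=8](R)))) → 3
  (σ[x='s'](γ[x; SUM(c)→b](S)) − π[x,b](ρ[b/h](ρ[x/z](σ[h<=8](R))))) → 1

|E| = 1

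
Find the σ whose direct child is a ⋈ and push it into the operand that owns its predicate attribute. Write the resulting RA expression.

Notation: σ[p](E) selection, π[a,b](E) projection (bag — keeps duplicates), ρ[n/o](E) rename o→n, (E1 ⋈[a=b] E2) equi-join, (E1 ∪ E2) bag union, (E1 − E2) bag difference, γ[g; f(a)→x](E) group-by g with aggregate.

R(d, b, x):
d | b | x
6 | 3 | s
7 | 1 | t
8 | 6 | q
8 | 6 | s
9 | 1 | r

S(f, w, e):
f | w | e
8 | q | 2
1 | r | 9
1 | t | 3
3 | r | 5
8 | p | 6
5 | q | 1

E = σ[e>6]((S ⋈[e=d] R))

σ filters on e, owned by the left side.
E' = (σ[e>6](S) ⋈[e=d] R)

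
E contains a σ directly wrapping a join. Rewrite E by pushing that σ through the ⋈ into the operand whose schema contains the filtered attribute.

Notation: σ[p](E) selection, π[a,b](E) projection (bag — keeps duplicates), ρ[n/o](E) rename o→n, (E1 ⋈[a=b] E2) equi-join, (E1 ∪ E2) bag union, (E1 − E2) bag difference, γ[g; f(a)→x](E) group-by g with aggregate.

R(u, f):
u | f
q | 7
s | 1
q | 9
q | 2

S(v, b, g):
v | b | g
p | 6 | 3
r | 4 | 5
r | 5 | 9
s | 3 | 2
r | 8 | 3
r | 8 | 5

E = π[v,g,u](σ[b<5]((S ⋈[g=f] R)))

σ filters on b, owned by the left side.
E' = π[v,g,u]((σ[b<5](S) ⋈[g=f] R))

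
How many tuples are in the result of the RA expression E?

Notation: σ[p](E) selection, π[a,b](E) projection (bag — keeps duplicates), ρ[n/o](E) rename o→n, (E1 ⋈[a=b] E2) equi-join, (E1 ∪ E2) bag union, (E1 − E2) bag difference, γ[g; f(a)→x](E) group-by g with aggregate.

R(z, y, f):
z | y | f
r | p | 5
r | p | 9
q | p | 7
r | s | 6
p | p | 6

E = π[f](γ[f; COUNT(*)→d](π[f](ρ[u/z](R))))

Row counts bottom-up:
  R → 5
  ρ[u/z](R) → 5
  π[f](ρ[u/z](R)) → 5
  γ[f; COUNT(*)→d](π[f](ρ[u/z](R))) → 4
  π[f](γ[f; COUNT(*)→d](π[f](ρ[u/z](R)))) → 4

|E| = 4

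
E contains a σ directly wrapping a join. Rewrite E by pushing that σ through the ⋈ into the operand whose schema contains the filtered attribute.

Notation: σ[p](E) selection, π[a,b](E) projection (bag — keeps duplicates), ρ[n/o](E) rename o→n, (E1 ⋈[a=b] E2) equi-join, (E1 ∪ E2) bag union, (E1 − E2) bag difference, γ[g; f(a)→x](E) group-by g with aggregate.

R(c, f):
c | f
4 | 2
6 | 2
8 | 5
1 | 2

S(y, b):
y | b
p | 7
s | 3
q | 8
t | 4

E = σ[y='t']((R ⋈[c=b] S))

σ filters on y, owned by the right side.
E' = (R ⋈[c=b] σ[y='t'](S))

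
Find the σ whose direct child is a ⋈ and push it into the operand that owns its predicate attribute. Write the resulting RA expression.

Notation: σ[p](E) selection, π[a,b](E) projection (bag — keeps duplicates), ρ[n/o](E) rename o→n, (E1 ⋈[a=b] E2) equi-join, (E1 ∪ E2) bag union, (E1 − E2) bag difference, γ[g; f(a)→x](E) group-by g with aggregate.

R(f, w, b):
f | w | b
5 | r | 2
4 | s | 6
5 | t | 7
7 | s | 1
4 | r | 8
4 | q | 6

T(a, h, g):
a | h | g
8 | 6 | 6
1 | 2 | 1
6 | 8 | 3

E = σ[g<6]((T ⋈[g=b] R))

σ filters on g, owned by the left side.
E' = (σ[g<6](T) ⋈[g=b] R)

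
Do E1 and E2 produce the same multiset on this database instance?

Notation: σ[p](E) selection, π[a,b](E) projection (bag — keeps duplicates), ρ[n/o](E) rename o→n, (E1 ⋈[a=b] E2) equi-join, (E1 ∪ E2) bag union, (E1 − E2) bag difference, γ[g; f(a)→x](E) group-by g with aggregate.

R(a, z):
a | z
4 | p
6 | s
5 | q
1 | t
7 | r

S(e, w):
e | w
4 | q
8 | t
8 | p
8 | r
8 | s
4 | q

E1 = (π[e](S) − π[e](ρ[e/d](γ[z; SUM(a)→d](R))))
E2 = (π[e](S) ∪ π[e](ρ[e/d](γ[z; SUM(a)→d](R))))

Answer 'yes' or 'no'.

E1 row counts bottom-up:
  S → 6
  π[e](S) → 6
  R → 5
  γ[z; SUM(a)→d](R) → 5
  ρ[e/d](γ[z; SUM(a)→d](R)) → 5
  π[e](ρ[e/d](γ[z; SUM(a)→d](R))) → 5
  (π[e](S) − π[e](ρ[e/d](γ[z; SUM(a)→d](R)))) → 5
E2 row counts bottom-up:
  S → 6
  π[e](S) → 6
  R → 5
  γ[z; SUM(a)→d](R) → 5
  ρ[e/d](γ[z; SUM(a)→d](R)) → 5
  π[e](ρ[e/d](γ[z; SUM(a)→d](R))) → 5
  (π[e](S) ∪ π[e](ρ[e/d](γ[z; SUM(a)→d](R)))) → 11

E1 result:
e
4
8
8
8
8
E2 result:
e
1
4
4
4
5
6
7
8
8
8
8
Witness: (6,) appears 0× in E1 but 1× in E2.

no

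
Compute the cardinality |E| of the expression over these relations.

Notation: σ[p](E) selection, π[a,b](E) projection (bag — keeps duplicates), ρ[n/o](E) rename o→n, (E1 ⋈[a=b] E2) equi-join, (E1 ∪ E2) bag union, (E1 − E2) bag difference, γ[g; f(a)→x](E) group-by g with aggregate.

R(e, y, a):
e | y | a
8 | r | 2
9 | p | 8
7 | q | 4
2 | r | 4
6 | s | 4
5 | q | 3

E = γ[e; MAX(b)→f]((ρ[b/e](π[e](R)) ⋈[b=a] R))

Stepwise |·|:
  R → 6
  π[e](R) → 6
  ρ[b/e](π[e](R)) → 6
  R → 6
  (ρ[b/e](π[e](R)) ⋈[b=a] R) → 2
  γ[e; MAX(b)→f]((ρ[b/e](π[e](R)) ⋈[b=a] R)) → 2

|E| = 2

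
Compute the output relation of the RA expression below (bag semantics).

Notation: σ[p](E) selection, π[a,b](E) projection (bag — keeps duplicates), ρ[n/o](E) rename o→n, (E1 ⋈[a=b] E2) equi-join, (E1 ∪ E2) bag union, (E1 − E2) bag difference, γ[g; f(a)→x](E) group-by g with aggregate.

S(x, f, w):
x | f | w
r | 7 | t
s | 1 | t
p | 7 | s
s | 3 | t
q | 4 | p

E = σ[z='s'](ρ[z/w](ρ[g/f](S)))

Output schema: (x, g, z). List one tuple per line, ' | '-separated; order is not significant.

Stepwise |·|:
  S → 5
  ρ[g/f](S) → 5
  ρ[z/w](ρ[g/f](S)) → 5
  σ[z='s'](ρ[z/w](ρ[g/f](S))) → 1

== RESULT ==
x | g | z
p | 7 | s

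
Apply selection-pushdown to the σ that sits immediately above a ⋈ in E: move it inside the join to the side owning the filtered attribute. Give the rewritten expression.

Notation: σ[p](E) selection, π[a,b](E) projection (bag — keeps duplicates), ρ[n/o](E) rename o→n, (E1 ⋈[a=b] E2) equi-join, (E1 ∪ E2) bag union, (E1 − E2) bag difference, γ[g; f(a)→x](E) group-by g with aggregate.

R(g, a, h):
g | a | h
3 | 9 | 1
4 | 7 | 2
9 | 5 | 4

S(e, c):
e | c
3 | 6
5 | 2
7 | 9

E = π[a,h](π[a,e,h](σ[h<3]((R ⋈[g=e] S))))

σ filters on h, owned by the left side.
E' = π[a,h](π[a,e,h]((σ[h<3](R) ⋈[g=e] S)))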